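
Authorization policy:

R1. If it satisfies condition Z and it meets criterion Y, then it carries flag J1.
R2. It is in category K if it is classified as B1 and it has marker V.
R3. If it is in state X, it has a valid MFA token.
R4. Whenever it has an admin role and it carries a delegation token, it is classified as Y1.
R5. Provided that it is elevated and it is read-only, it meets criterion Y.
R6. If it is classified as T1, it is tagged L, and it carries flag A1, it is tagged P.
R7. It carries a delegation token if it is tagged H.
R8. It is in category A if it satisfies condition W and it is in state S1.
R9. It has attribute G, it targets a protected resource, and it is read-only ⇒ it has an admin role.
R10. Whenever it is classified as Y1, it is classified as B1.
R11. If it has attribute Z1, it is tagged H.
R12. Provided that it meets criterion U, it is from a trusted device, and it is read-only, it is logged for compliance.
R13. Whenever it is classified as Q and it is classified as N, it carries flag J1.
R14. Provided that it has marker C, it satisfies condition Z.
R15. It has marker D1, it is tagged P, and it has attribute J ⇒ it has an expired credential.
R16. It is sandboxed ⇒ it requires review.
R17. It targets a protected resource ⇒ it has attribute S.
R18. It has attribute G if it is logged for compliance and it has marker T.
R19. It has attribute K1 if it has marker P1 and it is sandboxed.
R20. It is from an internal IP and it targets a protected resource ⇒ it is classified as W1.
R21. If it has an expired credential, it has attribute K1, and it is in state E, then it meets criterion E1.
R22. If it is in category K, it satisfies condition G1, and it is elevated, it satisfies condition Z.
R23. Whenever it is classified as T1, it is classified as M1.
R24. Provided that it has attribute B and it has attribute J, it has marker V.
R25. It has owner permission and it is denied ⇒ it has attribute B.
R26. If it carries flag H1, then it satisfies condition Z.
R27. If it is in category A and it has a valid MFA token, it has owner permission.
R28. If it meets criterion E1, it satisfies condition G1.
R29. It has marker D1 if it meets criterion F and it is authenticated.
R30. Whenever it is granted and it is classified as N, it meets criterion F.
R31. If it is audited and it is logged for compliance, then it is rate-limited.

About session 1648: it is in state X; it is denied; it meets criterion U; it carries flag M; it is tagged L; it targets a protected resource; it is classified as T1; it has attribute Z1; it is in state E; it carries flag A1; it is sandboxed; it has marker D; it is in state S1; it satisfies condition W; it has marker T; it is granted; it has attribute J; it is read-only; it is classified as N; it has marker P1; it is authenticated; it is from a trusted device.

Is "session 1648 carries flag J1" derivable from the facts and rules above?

No

Forward chaining from the given facts derives: has a valid MFA token, is tagged P, is in category A, is tagged H, is logged for compliance, requires review, has attribute S, has attribute G, has attribute K1, is classified as M1, has owner permission, meets criterion F, carries a delegation token, has an admin role, has attribute B, has marker D1, is classified as Y1, is classified as B1, has an expired credential, meets criterion E1, has marker V, satisfies condition G1, is in category K.
Rules concluding "it carries flag J1": R1 needs "it satisfies condition Z"; R13 needs "it is classified as Q" — none of these are established.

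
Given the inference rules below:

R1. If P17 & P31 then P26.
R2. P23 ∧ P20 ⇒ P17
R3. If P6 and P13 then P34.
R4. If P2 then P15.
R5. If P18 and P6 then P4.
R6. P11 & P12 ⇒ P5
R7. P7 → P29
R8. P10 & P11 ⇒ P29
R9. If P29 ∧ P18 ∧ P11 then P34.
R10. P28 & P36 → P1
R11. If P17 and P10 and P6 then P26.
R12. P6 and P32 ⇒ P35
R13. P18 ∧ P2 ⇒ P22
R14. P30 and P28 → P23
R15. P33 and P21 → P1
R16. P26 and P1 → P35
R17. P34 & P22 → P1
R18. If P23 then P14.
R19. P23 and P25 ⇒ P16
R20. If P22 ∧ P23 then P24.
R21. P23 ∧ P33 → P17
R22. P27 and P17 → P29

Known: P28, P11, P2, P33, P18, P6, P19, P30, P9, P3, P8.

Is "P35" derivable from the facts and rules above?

No

Forward chaining from the given facts derives: P15, P4, P22, P23, P14, P24, P17.
Rules concluding P35: R12 needs P32; R16 needs P26 — none of these are established.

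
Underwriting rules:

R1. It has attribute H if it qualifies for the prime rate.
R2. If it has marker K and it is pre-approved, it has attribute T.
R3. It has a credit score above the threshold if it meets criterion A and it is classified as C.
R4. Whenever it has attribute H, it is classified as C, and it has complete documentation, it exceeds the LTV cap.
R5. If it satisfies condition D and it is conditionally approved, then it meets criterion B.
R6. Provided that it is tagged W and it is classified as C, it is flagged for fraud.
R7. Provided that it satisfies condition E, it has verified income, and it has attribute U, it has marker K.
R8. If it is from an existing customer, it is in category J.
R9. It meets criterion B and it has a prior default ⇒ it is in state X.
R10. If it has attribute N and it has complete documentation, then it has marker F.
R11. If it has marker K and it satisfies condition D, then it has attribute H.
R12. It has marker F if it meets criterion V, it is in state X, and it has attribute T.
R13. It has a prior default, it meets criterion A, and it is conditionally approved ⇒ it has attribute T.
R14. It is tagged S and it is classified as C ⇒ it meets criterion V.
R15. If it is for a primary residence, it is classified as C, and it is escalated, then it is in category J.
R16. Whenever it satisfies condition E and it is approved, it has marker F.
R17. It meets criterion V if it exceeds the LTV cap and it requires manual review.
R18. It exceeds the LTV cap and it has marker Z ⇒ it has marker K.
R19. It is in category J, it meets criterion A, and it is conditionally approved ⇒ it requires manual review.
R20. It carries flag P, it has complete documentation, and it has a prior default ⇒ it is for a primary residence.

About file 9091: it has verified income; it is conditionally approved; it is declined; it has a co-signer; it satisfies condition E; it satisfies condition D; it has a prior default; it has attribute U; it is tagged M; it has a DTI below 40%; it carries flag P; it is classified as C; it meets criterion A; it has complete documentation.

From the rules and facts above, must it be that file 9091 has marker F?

Forward chaining from the given facts derives: has a credit score above the threshold, meets criterion B, has marker K, is in state X, has attribute H, has attribute T, is for a primary residence, exceeds the LTV cap.
Rules concluding "it has marker F": R10 needs "it has attribute N"; R12 needs "it meets criterion V"; R16 needs "it is approved" — none of these are established.

No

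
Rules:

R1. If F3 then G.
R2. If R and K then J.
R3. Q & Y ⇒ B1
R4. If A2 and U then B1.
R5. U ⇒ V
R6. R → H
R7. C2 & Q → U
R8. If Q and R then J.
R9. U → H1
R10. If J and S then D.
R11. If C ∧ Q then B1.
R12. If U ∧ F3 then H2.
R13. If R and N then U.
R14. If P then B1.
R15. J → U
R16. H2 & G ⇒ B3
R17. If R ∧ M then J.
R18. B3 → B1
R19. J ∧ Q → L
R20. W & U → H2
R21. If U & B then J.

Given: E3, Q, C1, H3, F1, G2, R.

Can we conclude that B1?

No

Forward chaining from the given facts derives: H, J, U, L, V, H1.
Rules concluding B1: R3 needs Y; R4 needs A2; R11 needs C; R14 needs P; R18 needs B3 — none of these are established.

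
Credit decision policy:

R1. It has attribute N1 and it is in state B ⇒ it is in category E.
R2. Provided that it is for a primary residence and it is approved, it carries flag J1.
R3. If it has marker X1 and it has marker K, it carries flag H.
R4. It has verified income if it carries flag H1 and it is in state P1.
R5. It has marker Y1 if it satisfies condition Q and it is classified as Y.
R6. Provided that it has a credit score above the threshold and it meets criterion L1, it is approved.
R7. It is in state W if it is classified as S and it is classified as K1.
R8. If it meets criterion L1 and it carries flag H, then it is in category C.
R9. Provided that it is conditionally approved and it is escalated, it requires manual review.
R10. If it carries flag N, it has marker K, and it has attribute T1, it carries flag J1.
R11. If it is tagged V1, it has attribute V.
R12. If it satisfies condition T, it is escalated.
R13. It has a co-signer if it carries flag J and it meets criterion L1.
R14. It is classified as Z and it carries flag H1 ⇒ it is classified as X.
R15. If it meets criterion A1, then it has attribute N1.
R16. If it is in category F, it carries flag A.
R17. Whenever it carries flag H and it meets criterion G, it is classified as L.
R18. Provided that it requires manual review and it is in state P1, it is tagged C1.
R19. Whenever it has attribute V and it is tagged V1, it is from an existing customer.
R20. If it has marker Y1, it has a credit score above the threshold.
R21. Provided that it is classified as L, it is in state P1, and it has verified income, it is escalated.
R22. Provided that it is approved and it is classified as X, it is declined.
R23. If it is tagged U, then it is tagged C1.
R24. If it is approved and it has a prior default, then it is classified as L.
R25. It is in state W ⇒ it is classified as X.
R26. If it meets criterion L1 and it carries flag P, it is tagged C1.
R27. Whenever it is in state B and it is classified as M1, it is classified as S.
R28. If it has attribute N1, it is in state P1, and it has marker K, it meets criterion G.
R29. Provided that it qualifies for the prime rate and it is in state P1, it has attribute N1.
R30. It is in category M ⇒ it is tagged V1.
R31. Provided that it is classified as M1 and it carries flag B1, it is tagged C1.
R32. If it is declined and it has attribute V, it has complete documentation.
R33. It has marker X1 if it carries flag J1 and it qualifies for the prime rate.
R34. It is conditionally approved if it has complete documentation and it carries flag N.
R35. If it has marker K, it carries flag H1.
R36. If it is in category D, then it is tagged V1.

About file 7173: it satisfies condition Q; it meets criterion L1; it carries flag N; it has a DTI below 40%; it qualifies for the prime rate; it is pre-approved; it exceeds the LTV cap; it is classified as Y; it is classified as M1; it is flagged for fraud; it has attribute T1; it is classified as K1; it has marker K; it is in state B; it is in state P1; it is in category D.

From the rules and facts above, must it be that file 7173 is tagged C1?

By R5 (it satisfies condition Q, it is classified as Y): it has marker Y1.
By R10 (it carries flag N, it has marker K, it has attribute T1): it carries flag J1.
By R20 (it has marker Y1): it has a credit score above the threshold.
By R27 (it is in state B, it is classified as M1): it is classified as S.
By R29 (it qualifies for the prime rate, it is in state P1): it has attribute N1.
By R33 (it carries flag J1, it qualifies for the prime rate): it has marker X1.
By R35 (it has marker K): it carries flag H1.
By R36 (it is in category D): it is tagged V1.
By R3 (it has marker X1, it has marker K): it carries flag H.
By R4 (it carries flag H1, it is in state P1): it has verified income.
By R6 (it has a credit score above the threshold, it meets criterion L1): it is approved.
By R7 (it is classified as S, it is classified as K1): it is in state W.
By R11 (it is tagged V1): it has attribute V.
By R25 (it is in state W): it is classified as X.
By R28 (it has attribute N1, it is in state P1, it has marker K): it meets criterion G.
By R17 (it carries flag H, it meets criterion G): it is classified as L.
By R21 (it is classified as L, it is in state P1, it has verified income): it is escalated.
By R22 (it is approved, it is classified as X): it is declined.
By R32 (it is declined, it has attribute V): it has complete documentation.
By R34 (it has complete documentation, it carries flag N): it is conditionally approved.
By R9 (it is conditionally approved, it is escalated): it requires manual review.
By R18 (it requires manual review, it is in state P1): it is tagged C1.

Yes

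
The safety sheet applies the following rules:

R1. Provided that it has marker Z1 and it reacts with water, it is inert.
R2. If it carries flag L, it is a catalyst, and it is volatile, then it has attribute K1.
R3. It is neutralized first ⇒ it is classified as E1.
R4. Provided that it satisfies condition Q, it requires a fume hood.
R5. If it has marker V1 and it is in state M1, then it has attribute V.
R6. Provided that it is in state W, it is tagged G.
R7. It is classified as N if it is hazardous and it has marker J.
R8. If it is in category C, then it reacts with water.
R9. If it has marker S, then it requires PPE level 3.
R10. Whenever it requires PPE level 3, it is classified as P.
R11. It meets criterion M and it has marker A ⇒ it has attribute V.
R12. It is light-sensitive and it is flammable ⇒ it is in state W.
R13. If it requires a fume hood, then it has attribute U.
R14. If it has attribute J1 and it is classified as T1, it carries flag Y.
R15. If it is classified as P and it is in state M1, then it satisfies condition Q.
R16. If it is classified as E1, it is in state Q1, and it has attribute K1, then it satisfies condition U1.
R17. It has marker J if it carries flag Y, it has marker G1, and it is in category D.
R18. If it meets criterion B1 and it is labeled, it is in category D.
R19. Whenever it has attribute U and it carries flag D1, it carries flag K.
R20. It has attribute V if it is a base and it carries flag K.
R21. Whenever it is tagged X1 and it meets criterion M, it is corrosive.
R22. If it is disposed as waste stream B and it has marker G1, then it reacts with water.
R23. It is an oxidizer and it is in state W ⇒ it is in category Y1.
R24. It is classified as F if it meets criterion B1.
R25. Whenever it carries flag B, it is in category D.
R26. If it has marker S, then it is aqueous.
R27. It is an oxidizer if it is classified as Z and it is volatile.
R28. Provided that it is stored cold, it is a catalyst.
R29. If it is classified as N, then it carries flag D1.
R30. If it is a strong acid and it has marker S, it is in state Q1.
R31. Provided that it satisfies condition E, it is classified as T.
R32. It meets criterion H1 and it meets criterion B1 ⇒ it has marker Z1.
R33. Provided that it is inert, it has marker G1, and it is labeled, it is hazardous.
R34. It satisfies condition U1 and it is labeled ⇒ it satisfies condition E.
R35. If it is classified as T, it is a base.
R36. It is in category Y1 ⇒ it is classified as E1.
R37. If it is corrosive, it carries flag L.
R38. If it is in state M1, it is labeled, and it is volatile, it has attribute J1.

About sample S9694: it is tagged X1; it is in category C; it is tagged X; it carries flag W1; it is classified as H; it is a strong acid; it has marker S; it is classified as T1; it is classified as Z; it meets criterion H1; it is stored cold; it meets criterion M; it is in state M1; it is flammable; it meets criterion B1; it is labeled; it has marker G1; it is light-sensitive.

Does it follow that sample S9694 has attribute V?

Forward chaining from the given facts derives: reacts with water, requires PPE level 3, is classified as P, is in state W, satisfies condition Q, is in category D, is corrosive, is classified as F, is aqueous, is a catalyst, is in state Q1, has marker Z1, carries flag L, is inert, requires a fume hood, is tagged G, has attribute U, is hazardous.
Rules concluding "it has attribute V": R5 needs "it has marker V1"; R11 needs "it has marker A"; R20 needs "it is a base" — none of these are established.

No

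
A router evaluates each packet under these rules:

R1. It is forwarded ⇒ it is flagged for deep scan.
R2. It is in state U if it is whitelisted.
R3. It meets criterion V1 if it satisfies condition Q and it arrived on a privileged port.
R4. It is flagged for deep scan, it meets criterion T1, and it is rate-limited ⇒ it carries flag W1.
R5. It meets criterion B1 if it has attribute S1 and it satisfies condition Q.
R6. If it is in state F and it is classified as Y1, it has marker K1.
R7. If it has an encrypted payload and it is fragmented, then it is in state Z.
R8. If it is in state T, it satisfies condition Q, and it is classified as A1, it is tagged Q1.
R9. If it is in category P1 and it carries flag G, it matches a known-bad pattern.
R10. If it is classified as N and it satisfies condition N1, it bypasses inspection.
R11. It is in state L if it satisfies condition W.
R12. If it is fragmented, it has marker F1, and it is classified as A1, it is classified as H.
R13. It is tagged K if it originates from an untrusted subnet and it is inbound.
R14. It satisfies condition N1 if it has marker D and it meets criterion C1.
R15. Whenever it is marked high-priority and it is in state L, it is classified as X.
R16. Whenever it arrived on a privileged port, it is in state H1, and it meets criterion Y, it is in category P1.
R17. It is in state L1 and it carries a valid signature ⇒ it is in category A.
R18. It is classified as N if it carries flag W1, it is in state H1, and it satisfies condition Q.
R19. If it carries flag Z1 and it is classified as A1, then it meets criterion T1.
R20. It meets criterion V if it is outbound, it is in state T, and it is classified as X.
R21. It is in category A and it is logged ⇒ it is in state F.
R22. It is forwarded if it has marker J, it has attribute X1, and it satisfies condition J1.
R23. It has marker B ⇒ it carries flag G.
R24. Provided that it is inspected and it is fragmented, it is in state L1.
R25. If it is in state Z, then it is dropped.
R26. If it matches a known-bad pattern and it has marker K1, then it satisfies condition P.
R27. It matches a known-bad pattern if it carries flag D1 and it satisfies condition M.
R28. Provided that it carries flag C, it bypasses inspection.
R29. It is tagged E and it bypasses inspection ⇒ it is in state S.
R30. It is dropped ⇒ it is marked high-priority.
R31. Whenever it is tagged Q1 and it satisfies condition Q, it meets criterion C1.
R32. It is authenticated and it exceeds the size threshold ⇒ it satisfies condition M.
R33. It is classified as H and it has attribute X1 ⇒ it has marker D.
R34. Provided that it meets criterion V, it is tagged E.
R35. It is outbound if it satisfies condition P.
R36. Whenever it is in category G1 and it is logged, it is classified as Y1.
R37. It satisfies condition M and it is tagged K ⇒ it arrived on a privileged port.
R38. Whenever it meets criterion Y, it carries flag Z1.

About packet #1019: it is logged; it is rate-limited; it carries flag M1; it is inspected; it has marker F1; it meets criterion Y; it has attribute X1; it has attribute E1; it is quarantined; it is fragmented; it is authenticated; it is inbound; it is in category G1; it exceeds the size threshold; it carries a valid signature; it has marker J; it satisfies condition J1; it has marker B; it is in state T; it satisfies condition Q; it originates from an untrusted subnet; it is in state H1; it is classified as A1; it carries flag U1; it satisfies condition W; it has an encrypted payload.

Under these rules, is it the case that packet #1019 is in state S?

By R7 (it has an encrypted payload, it is fragmented): it is in state Z.
By R8 (it is in state T, it satisfies condition Q, it is classified as A1): it is tagged Q1.
By R11 (it satisfies condition W): it is in state L.
By R12 (it is fragmented, it has marker F1, it is classified as A1): it is classified as H.
By R13 (it originates from an untrusted subnet, it is inbound): it is tagged K.
By R22 (it has marker J, it has attribute X1, it satisfies condition J1): it is forwarded.
By R23 (it has marker B): it carries flag G.
By R24 (it is inspected, it is fragmented): it is in state L1.
By R25 (it is in state Z): it is dropped.
By R30 (it is dropped): it is marked high-priority.
By R31 (it is tagged Q1, it satisfies condition Q): it meets criterion C1.
By R32 (it is authenticated, it exceeds the size threshold): it satisfies condition M.
By R33 (it is classified as H, it has attribute X1): it has marker D.
By R36 (it is in category G1, it is logged): it is classified as Y1.
By R37 (it satisfies condition M, it is tagged K): it arrived on a privileged port.
By R38 (it meets criterion Y): it carries flag Z1.
By R1 (it is forwarded): it is flagged for deep scan.
By R14 (it has marker D, it meets criterion C1): it satisfies condition N1.
By R15 (it is marked high-priority, it is in state L): it is classified as X.
By R16 (it arrived on a privileged port, it is in state H1, it meets criterion Y): it is in category P1.
By R17 (it is in state L1, it carries a valid signature): it is in category A.
By R19 (it carries flag Z1, it is classified as A1): it meets criterion T1.
By R21 (it is in category A, it is logged): it is in state F.
By R4 (it is flagged for deep scan, it meets criterion T1, it is rate-limited): it carries flag W1.
By R6 (it is in state F, it is classified as Y1): it has marker K1.
By R9 (it is in category P1, it carries flag G): it matches a known-bad pattern.
By R18 (it carries flag W1, it is in state H1, it satisfies condition Q): it is classified as N.
By R26 (it matches a known-bad pattern, it has marker K1): it satisfies condition P.
By R35 (it satisfies condition P): it is outbound.
By R10 (it is classified as N, it satisfies condition N1): it bypasses inspection.
By R20 (it is outbound, it is in state T, it is classified as X): it meets criterion V.
By R34 (it meets criterion V): it is tagged E.
By R29 (it is tagged E, it bypasses inspection): it is in state S.

Yes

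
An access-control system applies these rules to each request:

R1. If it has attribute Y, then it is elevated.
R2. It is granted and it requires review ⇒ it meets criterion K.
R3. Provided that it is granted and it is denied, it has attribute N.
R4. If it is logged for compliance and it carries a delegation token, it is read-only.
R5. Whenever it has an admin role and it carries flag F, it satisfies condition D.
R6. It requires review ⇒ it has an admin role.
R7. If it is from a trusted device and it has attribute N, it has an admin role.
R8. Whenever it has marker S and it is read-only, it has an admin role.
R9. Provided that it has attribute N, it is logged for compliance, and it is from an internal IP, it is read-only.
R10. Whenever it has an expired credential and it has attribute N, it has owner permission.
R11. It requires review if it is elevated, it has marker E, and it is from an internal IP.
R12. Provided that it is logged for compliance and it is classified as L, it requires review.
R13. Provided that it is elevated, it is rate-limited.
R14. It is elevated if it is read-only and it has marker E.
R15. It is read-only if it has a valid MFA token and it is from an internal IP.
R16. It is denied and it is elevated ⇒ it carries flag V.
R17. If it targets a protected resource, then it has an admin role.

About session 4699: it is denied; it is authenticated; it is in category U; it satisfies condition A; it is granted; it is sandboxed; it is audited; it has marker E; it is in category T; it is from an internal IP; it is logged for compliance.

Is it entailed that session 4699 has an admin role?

By R3 (it is granted, it is denied): it has attribute N.
By R9 (it has attribute N, it is logged for compliance, it is from an internal IP): it is read-only.
By R14 (it is read-only, it has marker E): it is elevated.
By R11 (it is elevated, it has marker E, it is from an internal IP): it requires review.
By R6 (it requires review): it has an admin role.

Yes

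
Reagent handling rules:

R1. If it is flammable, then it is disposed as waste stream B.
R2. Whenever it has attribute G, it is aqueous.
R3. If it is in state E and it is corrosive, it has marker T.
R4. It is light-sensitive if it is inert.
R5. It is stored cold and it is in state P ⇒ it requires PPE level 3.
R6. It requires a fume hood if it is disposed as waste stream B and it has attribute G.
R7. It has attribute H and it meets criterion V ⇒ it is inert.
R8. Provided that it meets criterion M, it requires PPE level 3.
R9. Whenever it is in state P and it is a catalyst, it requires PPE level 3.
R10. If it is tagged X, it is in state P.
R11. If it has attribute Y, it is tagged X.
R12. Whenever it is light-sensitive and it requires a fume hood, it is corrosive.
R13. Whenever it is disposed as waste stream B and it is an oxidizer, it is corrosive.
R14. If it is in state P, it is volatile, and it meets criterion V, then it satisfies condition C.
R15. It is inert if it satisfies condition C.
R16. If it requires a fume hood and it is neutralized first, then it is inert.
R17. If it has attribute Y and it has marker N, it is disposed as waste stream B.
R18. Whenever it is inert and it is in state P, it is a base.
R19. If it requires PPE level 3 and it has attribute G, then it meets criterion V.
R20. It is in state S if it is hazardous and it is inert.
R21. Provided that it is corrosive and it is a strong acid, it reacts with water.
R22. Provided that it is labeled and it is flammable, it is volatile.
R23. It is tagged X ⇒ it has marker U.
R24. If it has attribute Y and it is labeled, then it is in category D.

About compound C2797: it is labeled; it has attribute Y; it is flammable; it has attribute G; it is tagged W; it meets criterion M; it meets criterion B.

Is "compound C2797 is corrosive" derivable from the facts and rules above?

By R1 (it is flammable): it is disposed as waste stream B.
By R6 (it is disposed as waste stream B, it has attribute G): it requires a fume hood.
By R8 (it meets criterion M): it requires PPE level 3.
By R11 (it has attribute Y): it is tagged X.
By R19 (it requires PPE level 3, it has attribute G): it meets criterion V.
By R22 (it is labeled, it is flammable): it is volatile.
By R10 (it is tagged X): it is in state P.
By R14 (it is in state P, it is volatile, it meets criterion V): it satisfies condition C.
By R15 (it satisfies condition C): it is inert.
By R4 (it is inert): it is light-sensitive.
By R12 (it is light-sensitive, it requires a fume hood): it is corrosive.

Yes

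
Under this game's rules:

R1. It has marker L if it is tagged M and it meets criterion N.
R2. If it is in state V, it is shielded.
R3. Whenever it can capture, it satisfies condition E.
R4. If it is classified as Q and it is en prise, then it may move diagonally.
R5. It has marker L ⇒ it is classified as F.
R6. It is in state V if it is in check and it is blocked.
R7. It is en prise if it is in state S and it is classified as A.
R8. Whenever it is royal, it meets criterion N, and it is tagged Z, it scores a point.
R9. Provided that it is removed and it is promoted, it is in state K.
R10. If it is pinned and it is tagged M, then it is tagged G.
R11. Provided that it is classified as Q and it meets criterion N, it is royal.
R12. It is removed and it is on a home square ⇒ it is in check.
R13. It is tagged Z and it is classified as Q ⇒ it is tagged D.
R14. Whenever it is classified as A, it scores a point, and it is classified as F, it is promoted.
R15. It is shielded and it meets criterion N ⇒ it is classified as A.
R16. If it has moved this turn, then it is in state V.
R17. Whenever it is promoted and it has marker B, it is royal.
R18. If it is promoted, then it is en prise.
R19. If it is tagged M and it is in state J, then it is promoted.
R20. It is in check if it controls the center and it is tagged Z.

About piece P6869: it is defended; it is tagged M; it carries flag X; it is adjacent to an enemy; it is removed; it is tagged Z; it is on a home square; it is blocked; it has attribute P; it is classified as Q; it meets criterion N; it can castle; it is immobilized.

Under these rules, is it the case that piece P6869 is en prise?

Yes

By R1 (it is tagged M, it meets criterion N): it has marker L.
By R5 (it has marker L): it is classified as F.
By R11 (it is classified as Q, it meets criterion N): it is royal.
By R12 (it is removed, it is on a home square): it is in check.
By R6 (it is in check, it is blocked): it is in state V.
By R8 (it is royal, it meets criterion N, it is tagged Z): it scores a point.
By R2 (it is in state V): it is shielded.
By R15 (it is shielded, it meets criterion N): it is classified as A.
By R14 (it is classified as A, it scores a point, it is classified as F): it is promoted.
By R18 (it is promoted): it is en prise.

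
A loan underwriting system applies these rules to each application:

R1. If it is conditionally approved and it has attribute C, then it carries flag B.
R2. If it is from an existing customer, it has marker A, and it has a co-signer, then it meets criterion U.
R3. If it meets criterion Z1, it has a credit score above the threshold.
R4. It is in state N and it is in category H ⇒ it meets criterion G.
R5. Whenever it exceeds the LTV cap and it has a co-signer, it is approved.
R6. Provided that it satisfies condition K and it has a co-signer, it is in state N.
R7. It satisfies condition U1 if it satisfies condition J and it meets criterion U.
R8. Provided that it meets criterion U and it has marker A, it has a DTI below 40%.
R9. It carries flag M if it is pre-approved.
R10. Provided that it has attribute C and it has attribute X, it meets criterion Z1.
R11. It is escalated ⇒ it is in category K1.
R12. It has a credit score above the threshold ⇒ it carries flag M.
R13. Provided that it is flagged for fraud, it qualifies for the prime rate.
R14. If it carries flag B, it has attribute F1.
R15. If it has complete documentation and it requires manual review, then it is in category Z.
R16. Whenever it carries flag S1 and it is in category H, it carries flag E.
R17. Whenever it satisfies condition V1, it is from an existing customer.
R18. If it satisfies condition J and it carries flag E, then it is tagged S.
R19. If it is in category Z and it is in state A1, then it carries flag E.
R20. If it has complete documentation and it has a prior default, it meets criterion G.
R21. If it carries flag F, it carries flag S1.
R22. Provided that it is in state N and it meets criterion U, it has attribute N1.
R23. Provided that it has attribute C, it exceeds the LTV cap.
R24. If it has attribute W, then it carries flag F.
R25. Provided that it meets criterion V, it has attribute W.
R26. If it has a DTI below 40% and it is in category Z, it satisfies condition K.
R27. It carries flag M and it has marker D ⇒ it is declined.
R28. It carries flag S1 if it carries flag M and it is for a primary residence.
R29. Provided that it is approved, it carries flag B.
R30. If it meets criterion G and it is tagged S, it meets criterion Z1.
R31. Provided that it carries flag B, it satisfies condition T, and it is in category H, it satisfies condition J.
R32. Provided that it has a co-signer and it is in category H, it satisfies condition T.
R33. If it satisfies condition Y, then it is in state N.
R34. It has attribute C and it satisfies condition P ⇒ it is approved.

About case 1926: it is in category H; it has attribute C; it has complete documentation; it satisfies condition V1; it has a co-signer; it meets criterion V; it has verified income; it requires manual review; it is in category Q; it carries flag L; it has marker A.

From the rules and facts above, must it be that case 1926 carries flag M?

Yes

By R15 (it has complete documentation, it requires manual review): it is in category Z.
By R17 (it satisfies condition V1): it is from an existing customer.
By R23 (it has attribute C): it exceeds the LTV cap.
By R25 (it meets criterion V): it has attribute W.
By R32 (it has a co-signer, it is in category H): it satisfies condition T.
By R2 (it is from an existing customer, it has marker A, it has a co-signer): it meets criterion U.
By R5 (it exceeds the LTV cap, it has a co-signer): it is approved.
By R8 (it meets criterion U, it has marker A): it has a DTI below 40%.
By R24 (it has attribute W): it carries flag F.
By R26 (it has a DTI below 40%, it is in category Z): it satisfies condition K.
By R29 (it is approved): it carries flag B.
By R31 (it carries flag B, it satisfies condition T, it is in category H): it satisfies condition J.
By R6 (it satisfies condition K, it has a co-signer): it is in state N.
By R21 (it carries flag F): it carries flag S1.
By R4 (it is in state N, it is in category H): it meets criterion G.
By R16 (it carries flag S1, it is in category H): it carries flag E.
By R18 (it satisfies condition J, it carries flag E): it is tagged S.
By R30 (it meets criterion G, it is tagged S): it meets criterion Z1.
By R3 (it meets criterion Z1): it has a credit score above the threshold.
By R12 (it has a credit score above the threshold): it carries flag M.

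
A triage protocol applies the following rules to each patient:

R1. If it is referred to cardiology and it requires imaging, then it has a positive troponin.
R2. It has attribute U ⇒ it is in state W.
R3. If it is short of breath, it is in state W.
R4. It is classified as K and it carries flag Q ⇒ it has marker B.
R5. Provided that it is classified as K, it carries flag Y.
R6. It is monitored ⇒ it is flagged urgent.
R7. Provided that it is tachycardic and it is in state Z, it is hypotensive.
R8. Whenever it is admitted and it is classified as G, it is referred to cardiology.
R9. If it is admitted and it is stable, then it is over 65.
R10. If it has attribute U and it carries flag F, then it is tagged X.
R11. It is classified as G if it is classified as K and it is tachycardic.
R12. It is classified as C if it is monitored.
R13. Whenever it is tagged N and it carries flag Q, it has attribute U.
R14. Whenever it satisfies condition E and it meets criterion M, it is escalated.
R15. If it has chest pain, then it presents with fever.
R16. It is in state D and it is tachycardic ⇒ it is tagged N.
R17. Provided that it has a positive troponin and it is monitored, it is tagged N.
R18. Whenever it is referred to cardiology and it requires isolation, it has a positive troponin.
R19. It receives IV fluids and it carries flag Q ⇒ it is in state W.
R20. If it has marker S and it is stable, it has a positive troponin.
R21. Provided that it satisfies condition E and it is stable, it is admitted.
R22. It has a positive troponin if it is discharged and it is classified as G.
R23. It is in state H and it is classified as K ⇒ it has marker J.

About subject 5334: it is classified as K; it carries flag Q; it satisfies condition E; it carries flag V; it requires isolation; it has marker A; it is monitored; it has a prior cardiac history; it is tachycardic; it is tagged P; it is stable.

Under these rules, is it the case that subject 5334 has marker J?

Forward chaining from the given facts derives: has marker B, carries flag Y, is flagged urgent, is classified as G, is classified as C, is admitted, is referred to cardiology, is over 65, has a positive troponin, is tagged N, has attribute U, is in state W.
The only rule concluding "it has marker J" is R23, which needs "it is in state H"; that is never established.

No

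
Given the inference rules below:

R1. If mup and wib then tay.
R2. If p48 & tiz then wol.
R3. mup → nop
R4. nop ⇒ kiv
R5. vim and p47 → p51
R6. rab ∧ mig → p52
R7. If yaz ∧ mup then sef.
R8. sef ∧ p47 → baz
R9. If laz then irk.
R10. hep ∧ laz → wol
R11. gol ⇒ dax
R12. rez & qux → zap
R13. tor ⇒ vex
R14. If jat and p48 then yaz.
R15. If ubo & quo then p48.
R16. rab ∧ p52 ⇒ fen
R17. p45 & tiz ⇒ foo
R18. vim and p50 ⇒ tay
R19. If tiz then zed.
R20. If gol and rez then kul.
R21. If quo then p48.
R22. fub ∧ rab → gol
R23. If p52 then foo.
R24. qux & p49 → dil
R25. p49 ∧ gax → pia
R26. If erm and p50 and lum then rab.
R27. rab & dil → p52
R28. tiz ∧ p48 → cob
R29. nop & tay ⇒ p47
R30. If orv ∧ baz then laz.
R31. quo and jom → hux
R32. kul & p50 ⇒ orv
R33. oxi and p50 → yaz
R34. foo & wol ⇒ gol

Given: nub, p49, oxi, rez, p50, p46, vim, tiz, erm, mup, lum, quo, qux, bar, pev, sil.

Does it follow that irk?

Yes

nop  (by R3: mup)
tay  (by R18: vim, p50)
p48  (by R21: quo)
dil  (by R24: qux, p49)
rab  (by R26: erm, p50, lum)
p52  (by R27: rab, dil)
p47  (by R29: nop, tay)
yaz  (by R33: oxi, p50)
wol  (by R2: p48, tiz)
sef  (by R7: yaz, mup)
baz  (by R8: sef, p47)
foo  (by R23: p52)
gol  (by R34: foo, wol)
kul  (by R20: gol, rez)
orv  (by R32: kul, p50)
laz  (by R30: orv, baz)
irk  (by R9: laz)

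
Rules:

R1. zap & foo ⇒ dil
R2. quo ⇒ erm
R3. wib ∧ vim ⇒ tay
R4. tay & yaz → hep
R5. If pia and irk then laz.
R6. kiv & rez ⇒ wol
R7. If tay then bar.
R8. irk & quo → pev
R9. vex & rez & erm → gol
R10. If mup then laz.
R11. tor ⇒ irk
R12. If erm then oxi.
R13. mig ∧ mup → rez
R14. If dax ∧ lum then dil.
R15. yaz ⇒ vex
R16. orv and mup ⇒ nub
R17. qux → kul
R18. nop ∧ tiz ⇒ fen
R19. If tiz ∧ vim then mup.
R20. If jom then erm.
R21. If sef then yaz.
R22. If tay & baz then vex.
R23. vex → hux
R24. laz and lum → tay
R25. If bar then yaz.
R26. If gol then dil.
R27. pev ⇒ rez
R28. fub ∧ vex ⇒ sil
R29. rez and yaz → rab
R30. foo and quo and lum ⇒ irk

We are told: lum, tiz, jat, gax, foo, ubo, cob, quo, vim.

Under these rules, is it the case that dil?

erm  (by R2: quo)
mup  (by R19: tiz, vim)
irk  (by R30: foo, quo, lum)
pev  (by R8: irk, quo)
laz  (by R10: mup)
tay  (by R24: laz, lum)
rez  (by R27: pev)
bar  (by R7: tay)
yaz  (by R25: bar)
vex  (by R15: yaz)
gol  (by R9: vex, rez, erm)
dil  (by R26: gol)

Yes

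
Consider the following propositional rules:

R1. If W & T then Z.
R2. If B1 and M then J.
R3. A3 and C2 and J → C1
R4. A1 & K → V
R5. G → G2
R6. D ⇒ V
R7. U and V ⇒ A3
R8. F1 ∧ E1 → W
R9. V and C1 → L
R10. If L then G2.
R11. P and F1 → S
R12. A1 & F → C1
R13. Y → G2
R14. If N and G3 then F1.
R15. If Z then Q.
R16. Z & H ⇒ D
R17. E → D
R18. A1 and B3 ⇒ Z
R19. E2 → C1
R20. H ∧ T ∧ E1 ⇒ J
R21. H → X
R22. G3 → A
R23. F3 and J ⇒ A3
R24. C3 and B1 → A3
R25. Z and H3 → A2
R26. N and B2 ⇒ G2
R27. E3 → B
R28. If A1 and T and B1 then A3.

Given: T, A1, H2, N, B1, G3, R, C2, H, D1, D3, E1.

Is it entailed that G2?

F1  (by R14: N, G3)
J  (by R20: H, T, E1)
A3  (by R28: A1, T, B1)
C1  (by R3: A3, C2, J)
W  (by R8: F1, E1)
Z  (by R1: W, T)
D  (by R16: Z, H)
V  (by R6: D)
L  (by R9: V, C1)
G2  (by R10: L)

Yes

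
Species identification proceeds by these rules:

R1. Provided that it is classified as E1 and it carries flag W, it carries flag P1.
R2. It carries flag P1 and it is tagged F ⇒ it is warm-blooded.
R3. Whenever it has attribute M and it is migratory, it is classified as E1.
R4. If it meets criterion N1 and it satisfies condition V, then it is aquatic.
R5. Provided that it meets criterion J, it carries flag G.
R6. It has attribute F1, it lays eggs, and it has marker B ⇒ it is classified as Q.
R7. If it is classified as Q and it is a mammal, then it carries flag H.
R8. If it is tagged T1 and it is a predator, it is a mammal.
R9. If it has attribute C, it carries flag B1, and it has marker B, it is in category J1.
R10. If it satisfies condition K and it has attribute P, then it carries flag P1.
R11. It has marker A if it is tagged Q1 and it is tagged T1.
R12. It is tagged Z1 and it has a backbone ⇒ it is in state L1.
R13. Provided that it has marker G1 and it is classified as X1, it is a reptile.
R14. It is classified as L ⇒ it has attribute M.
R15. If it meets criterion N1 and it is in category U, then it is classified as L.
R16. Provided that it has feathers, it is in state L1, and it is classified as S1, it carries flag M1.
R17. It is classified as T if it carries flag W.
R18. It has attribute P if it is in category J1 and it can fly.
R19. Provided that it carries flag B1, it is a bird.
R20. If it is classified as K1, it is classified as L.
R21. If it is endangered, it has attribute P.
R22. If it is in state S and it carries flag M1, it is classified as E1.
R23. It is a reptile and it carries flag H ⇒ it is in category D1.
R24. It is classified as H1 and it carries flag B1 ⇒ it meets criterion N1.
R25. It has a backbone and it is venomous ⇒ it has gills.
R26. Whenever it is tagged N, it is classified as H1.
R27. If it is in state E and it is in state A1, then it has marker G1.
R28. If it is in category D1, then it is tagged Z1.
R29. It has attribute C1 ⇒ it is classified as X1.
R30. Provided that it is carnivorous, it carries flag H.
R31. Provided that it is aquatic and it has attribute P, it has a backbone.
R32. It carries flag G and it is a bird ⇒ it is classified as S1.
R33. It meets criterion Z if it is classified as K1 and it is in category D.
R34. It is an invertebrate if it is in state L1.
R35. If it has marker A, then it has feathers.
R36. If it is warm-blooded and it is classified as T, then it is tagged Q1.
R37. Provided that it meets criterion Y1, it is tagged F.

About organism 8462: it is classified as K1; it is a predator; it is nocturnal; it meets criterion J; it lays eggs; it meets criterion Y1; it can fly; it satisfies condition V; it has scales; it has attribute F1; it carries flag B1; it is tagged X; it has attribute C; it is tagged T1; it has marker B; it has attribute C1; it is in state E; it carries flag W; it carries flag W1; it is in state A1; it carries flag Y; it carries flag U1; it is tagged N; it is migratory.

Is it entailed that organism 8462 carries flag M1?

Yes

By R5 (it meets criterion J): it carries flag G.
By R6 (it has attribute F1, it lays eggs, it has marker B): it is classified as Q.
By R8 (it is tagged T1, it is a predator): it is a mammal.
By R9 (it has attribute C, it carries flag B1, it has marker B): it is in category J1.
By R17 (it carries flag W): it is classified as T.
By R18 (it is in category J1, it can fly): it has attribute P.
By R19 (it carries flag B1): it is a bird.
By R20 (it is classified as K1): it is classified as L.
By R26 (it is tagged N): it is classified as H1.
By R27 (it is in state E, it is in state A1): it has marker G1.
By R29 (it has attribute C1): it is classified as X1.
By R32 (it carries flag G, it is a bird): it is classified as S1.
By R37 (it meets criterion Y1): it is tagged F.
By R7 (it is classified as Q, it is a mammal): it carries flag H.
By R13 (it has marker G1, it is classified as X1): it is a reptile.
By R14 (it is classified as L): it has attribute M.
By R23 (it is a reptile, it carries flag H): it is in category D1.
By R24 (it is classified as H1, it carries flag B1): it meets criterion N1.
By R28 (it is in category D1): it is tagged Z1.
By R3 (it has attribute M, it is migratory): it is classified as E1.
By R4 (it meets criterion N1, it satisfies condition V): it is aquatic.
By R31 (it is aquatic, it has attribute P): it has a backbone.
By R1 (it is classified as E1, it carries flag W): it carries flag P1.
By R2 (it carries flag P1, it is tagged F): it is warm-blooded.
By R12 (it is tagged Z1, it has a backbone): it is in state L1.
By R36 (it is warm-blooded, it is classified as T): it is tagged Q1.
By R11 (it is tagged Q1, it is tagged T1): it has marker A.
By R35 (it has marker A): it has feathers.
By R16 (it has feathers, it is in state L1, it is classified as S1): it carries flag M1.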